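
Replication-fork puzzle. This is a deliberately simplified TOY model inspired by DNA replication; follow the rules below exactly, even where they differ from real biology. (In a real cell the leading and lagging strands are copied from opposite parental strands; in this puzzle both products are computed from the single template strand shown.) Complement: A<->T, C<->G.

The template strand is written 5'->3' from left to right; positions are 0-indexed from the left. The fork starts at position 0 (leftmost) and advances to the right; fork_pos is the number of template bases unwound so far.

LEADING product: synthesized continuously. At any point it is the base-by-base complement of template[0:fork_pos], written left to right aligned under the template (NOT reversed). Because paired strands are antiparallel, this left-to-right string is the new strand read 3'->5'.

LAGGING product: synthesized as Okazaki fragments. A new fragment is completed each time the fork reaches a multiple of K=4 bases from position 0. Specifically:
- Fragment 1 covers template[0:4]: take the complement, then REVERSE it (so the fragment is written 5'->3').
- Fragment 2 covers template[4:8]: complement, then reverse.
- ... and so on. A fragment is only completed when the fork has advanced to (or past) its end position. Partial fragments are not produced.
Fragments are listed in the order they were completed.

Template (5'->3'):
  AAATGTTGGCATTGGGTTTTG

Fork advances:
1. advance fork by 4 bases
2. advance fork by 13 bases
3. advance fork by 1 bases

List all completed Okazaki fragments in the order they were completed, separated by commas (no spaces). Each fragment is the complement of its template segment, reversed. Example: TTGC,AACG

Answer: ATTT,CAAC,ATGC,CCCA

Derivation:
Step 1: advance 4 -> fork_pos = 0 + 4 = 4. Reached multiple(s) of 4: 4 -> fragment 1 completed (1 total).
Step 2: advance 13 -> fork_pos = 4 + 13 = 17. Reached multiple(s) of 4: 8, 12, 16 -> fragments 2-4 completed (4 total).
Step 3: advance 1 -> fork_pos = 17 + 1 = 18. Next multiple of 4 is 20 (not reached); still 4 fragment(s).
Final fork_pos = 18, so 4 fragment(s) are complete. Build each: template segment -> complement -> reverse.
Fragment 1: template[0:4] = AAAT -> complement TTTA -> reversed ATTT
Fragment 2: template[4:8] = GTTG -> complement CAAC -> reversed CAAC
Fragment 3: template[8:12] = GCAT -> complement CGTA -> reversed ATGC
Fragment 4: template[12:16] = TGGG -> complement ACCC -> reversed CCCA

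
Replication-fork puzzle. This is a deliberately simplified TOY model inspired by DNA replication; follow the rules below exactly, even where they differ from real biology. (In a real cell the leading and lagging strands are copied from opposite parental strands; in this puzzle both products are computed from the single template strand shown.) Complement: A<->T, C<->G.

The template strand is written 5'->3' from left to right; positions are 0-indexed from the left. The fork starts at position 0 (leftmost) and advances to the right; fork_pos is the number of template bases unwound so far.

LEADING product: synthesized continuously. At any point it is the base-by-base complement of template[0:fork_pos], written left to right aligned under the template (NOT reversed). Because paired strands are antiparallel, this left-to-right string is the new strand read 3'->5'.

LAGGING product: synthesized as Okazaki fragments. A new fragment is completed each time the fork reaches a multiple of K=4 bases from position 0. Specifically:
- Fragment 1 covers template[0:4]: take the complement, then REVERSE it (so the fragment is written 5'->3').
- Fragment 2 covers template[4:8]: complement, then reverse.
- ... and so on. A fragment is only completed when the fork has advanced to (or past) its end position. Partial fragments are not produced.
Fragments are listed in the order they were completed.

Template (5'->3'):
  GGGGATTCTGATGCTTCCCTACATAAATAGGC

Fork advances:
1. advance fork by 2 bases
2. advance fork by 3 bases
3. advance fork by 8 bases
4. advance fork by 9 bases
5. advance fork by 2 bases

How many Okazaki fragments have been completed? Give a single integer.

Answer: 6

Derivation:
Step 1: advance 2 -> fork_pos = 0 + 2 = 2. Next multiple of 4 is 4 (not reached); still 0 fragment(s).
Step 2: advance 3 -> fork_pos = 2 + 3 = 5. Reached multiple(s) of 4: 4 -> fragment 1 completed (1 total).
Step 3: advance 8 -> fork_pos = 5 + 8 = 13. Reached multiple(s) of 4: 8, 12 -> fragments 2-3 completed (3 total).
Step 4: advance 9 -> fork_pos = 13 + 9 = 22. Reached multiple(s) of 4: 16, 20 -> fragments 4-5 completed (5 total).
Step 5: advance 2 -> fork_pos = 22 + 2 = 24. Reached multiple(s) of 4: 24 -> fragment 6 completed (6 total).
Check: final fork_pos = 24; the multiples of 4 that are <= 24 are 4..24 -> 24 // 4 = 6 completed fragment(s).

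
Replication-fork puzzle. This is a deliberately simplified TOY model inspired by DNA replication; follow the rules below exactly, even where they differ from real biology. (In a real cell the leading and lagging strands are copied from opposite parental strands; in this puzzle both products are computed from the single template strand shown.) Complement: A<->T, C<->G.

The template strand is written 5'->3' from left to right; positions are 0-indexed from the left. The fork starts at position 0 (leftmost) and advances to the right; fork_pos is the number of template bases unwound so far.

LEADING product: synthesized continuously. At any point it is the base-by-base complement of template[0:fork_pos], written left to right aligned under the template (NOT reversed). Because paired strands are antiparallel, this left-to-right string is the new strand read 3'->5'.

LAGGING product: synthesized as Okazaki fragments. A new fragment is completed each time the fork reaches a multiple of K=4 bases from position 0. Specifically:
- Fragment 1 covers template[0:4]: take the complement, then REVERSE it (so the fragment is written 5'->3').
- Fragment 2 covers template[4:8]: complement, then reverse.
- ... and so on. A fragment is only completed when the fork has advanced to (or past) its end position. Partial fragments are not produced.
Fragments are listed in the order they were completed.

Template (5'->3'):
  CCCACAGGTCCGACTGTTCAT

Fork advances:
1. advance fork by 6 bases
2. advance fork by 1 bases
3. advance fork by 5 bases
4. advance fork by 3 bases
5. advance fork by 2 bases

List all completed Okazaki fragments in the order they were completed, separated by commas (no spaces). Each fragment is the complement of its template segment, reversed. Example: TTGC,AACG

Step 1: advance 6 -> fork_pos = 0 + 6 = 6. Reached multiple(s) of 4: 4 -> fragment 1 completed (1 total).
Step 2: advance 1 -> fork_pos = 6 + 1 = 7. Next multiple of 4 is 8 (not reached); still 1 fragment(s).
Step 3: advance 5 -> fork_pos = 7 + 5 = 12. Reached multiple(s) of 4: 8, 12 -> fragments 2-3 completed (3 total).
Step 4: advance 3 -> fork_pos = 12 + 3 = 15. Next multiple of 4 is 16 (not reached); still 3 fragment(s).
Step 5: advance 2 -> fork_pos = 15 + 2 = 17. Reached multiple(s) of 4: 16 -> fragment 4 completed (4 total).
Final fork_pos = 17, so 4 fragment(s) are complete. Build each: template segment -> complement -> reverse.
Fragment 1: template[0:4] = CCCA -> complement GGGT -> reversed TGGG
Fragment 2: template[4:8] = CAGG -> complement GTCC -> reversed CCTG
Fragment 3: template[8:12] = TCCG -> complement AGGC -> reversed CGGA
Fragment 4: template[12:16] = ACTG -> complement TGAC -> reversed CAGT

Answer: TGGG,CCTG,CGGA,CAGT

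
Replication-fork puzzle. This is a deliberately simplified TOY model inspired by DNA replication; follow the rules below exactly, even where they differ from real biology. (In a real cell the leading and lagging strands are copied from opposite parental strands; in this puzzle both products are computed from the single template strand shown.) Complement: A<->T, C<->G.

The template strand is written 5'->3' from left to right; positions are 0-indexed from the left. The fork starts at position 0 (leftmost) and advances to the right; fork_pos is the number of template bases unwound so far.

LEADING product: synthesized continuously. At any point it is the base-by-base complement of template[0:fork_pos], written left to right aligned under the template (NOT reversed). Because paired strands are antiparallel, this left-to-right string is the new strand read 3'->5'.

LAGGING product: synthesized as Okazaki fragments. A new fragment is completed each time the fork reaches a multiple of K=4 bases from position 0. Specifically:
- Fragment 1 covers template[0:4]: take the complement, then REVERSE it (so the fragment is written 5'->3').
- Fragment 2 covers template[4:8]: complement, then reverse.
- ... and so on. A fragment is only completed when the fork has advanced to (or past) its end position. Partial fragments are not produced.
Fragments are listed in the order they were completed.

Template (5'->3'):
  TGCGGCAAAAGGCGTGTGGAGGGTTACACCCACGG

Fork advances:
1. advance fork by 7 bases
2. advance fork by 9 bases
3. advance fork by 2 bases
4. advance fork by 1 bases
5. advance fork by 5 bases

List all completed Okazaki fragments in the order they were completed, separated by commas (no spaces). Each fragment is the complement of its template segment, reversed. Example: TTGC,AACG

Answer: CGCA,TTGC,CCTT,CACG,TCCA,ACCC

Derivation:
Step 1: advance 7 -> fork_pos = 0 + 7 = 7. Reached multiple(s) of 4: 4 -> fragment 1 completed (1 total).
Step 2: advance 9 -> fork_pos = 7 + 9 = 16. Reached multiple(s) of 4: 8, 12, 16 -> fragments 2-4 completed (4 total).
Step 3: advance 2 -> fork_pos = 16 + 2 = 18. Next multiple of 4 is 20 (not reached); still 4 fragment(s).
Step 4: advance 1 -> fork_pos = 18 + 1 = 19. Next multiple of 4 is 20 (not reached); still 4 fragment(s).
Step 5: advance 5 -> fork_pos = 19 + 5 = 24. Reached multiple(s) of 4: 20, 24 -> fragments 5-6 completed (6 total).
Final fork_pos = 24, so 6 fragment(s) are complete. Build each: template segment -> complement -> reverse.
Fragment 1: template[0:4] = TGCG -> complement ACGC -> reversed CGCA
Fragment 2: template[4:8] = GCAA -> complement CGTT -> reversed TTGC
Fragment 3: template[8:12] = AAGG -> complement TTCC -> reversed CCTT
Fragment 4: template[12:16] = CGTG -> complement GCAC -> reversed CACG
Fragment 5: template[16:20] = TGGA -> complement ACCT -> reversed TCCA
Fragment 6: template[20:24] = GGGT -> complement CCCA -> reversed ACCC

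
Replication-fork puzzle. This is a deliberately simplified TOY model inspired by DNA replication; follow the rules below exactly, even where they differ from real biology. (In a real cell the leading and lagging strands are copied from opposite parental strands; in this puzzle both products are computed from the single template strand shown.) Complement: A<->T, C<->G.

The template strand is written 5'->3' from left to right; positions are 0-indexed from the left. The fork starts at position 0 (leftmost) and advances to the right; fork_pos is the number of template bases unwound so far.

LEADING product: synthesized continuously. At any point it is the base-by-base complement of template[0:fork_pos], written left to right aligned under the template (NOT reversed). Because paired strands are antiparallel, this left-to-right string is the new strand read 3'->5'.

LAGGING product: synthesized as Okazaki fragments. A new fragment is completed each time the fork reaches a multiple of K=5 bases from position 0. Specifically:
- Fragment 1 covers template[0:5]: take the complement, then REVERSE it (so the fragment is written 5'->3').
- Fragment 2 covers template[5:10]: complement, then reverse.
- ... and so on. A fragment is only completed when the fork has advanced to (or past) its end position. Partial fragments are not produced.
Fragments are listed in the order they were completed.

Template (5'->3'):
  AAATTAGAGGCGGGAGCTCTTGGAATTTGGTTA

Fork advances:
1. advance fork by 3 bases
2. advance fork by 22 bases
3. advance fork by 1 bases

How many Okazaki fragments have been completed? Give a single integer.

Answer: 5

Derivation:
Step 1: advance 3 -> fork_pos = 0 + 3 = 3. Next multiple of 5 is 5 (not reached); still 0 fragment(s).
Step 2: advance 22 -> fork_pos = 3 + 22 = 25. Reached multiple(s) of 5: 5, 10, 15, 20, 25 -> fragments 1-5 completed (5 total).
Step 3: advance 1 -> fork_pos = 25 + 1 = 26. Next multiple of 5 is 30 (not reached); still 5 fragment(s).
Check: final fork_pos = 26; the multiples of 5 that are <= 26 are 5..25 -> 26 // 5 = 5 completed fragment(s).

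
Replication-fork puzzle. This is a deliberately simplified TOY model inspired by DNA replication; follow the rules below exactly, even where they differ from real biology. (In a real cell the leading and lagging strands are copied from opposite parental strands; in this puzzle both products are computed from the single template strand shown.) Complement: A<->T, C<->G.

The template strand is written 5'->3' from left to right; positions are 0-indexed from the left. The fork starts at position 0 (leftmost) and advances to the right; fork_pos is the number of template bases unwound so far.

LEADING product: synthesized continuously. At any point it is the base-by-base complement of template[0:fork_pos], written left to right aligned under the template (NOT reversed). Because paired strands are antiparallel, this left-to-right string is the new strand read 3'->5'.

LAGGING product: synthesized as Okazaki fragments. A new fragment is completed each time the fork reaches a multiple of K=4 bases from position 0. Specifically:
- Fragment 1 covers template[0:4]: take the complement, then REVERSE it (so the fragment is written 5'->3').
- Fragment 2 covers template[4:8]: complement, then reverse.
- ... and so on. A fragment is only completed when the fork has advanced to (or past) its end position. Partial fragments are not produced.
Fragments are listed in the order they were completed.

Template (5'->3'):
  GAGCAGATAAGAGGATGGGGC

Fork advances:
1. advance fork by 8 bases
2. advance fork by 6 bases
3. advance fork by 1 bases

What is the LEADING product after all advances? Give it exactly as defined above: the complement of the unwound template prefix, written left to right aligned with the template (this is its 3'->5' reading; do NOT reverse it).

Step 1: advance 8 -> fork_pos = 0 + 8 = 8.
Step 2: advance 6 -> fork_pos = 8 + 6 = 14.
Step 3: advance 1 -> fork_pos = 14 + 1 = 15.
Unwound prefix: template[0:15] = GAGCAGATAAGAGGA
Complement it base by base (A<->T, C<->G), keeping left-to-right order:
  [0:5] GAGCA -> CTCGT
  [5:10] GATAA -> CTATT
  [10:15] GAGGA -> CTCCT
Concatenate: CTCGTCTATTCTCCT (length 15; written aligned with the template, i.e. 3'->5').

Answer: CTCGTCTATTCTCCT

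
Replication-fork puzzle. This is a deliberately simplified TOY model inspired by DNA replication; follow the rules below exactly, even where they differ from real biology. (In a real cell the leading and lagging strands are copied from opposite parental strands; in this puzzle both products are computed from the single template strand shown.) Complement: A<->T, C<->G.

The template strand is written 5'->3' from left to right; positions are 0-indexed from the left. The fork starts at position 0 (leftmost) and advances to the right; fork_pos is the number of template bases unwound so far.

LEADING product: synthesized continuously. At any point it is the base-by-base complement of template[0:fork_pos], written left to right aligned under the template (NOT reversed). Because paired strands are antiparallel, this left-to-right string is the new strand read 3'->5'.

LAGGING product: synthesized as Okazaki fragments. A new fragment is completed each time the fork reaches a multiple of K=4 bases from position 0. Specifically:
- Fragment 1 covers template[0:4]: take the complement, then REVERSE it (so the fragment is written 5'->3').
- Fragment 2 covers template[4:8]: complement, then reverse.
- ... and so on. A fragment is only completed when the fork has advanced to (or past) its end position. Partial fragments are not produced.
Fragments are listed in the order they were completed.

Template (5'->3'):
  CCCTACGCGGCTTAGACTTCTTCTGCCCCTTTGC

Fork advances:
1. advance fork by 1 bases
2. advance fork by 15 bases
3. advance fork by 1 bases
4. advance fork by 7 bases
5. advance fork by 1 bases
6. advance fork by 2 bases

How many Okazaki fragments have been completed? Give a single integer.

Step 1: advance 1 -> fork_pos = 0 + 1 = 1. Next multiple of 4 is 4 (not reached); still 0 fragment(s).
Step 2: advance 15 -> fork_pos = 1 + 15 = 16. Reached multiple(s) of 4: 4, 8, 12, 16 -> fragments 1-4 completed (4 total).
Step 3: advance 1 -> fork_pos = 16 + 1 = 17. Next multiple of 4 is 20 (not reached); still 4 fragment(s).
Step 4: advance 7 -> fork_pos = 17 + 7 = 24. Reached multiple(s) of 4: 20, 24 -> fragments 5-6 completed (6 total).
Step 5: advance 1 -> fork_pos = 24 + 1 = 25. Next multiple of 4 is 28 (not reached); still 6 fragment(s).
Step 6: advance 2 -> fork_pos = 25 + 2 = 27. Next multiple of 4 is 28 (not reached); still 6 fragment(s).
Check: final fork_pos = 27; the multiples of 4 that are <= 27 are 4..24 -> 27 // 4 = 6 completed fragment(s).

Answer: 6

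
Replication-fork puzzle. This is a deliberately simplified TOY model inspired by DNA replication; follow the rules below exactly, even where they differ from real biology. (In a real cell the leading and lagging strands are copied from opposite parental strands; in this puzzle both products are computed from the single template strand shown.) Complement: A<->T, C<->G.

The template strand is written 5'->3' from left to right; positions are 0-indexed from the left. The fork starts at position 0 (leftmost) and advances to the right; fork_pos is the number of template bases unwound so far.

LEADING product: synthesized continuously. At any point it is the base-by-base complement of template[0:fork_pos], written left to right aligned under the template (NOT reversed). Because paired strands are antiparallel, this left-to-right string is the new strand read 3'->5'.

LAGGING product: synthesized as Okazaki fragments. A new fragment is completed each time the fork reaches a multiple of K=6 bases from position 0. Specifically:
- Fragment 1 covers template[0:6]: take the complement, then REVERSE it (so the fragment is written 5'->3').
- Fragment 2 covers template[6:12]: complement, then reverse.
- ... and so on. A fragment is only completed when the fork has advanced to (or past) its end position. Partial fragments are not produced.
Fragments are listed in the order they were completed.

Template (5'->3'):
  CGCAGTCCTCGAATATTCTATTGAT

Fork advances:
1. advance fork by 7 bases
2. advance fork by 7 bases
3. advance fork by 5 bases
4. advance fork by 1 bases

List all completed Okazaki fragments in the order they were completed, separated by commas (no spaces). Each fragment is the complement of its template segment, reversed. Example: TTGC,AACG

Step 1: advance 7 -> fork_pos = 0 + 7 = 7. Reached multiple(s) of 6: 6 -> fragment 1 completed (1 total).
Step 2: advance 7 -> fork_pos = 7 + 7 = 14. Reached multiple(s) of 6: 12 -> fragment 2 completed (2 total).
Step 3: advance 5 -> fork_pos = 14 + 5 = 19. Reached multiple(s) of 6: 18 -> fragment 3 completed (3 total).
Step 4: advance 1 -> fork_pos = 19 + 1 = 20. Next multiple of 6 is 24 (not reached); still 3 fragment(s).
Final fork_pos = 20, so 3 fragment(s) are complete. Build each: template segment -> complement -> reverse.
Fragment 1: template[0:6] = CGCAGT -> complement GCGTCA -> reversed ACTGCG
Fragment 2: template[6:12] = CCTCGA -> complement GGAGCT -> reversed TCGAGG
Fragment 3: template[12:18] = ATATTC -> complement TATAAG -> reversed GAATAT

Answer: ACTGCG,TCGAGG,GAATAT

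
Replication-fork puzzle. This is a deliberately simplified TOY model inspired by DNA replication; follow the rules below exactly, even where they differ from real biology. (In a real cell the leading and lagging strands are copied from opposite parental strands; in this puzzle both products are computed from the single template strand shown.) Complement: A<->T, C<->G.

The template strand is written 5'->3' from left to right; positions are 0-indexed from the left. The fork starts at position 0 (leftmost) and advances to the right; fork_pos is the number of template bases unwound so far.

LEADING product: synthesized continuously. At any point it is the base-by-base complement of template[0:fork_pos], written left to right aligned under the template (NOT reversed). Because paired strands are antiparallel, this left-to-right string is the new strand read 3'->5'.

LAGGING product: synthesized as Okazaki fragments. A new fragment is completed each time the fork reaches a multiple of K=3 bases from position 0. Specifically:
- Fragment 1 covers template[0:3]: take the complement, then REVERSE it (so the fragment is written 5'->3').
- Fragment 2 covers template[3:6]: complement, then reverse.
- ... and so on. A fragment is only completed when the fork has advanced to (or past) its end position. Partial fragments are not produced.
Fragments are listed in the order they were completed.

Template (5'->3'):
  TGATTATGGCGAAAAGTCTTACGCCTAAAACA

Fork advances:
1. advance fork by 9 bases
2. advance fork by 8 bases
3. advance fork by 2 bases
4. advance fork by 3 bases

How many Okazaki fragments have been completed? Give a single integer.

Answer: 7

Derivation:
Step 1: advance 9 -> fork_pos = 0 + 9 = 9. Reached multiple(s) of 3: 3, 6, 9 -> fragments 1-3 completed (3 total).
Step 2: advance 8 -> fork_pos = 9 + 8 = 17. Reached multiple(s) of 3: 12, 15 -> fragments 4-5 completed (5 total).
Step 3: advance 2 -> fork_pos = 17 + 2 = 19. Reached multiple(s) of 3: 18 -> fragment 6 completed (6 total).
Step 4: advance 3 -> fork_pos = 19 + 3 = 22. Reached multiple(s) of 3: 21 -> fragment 7 completed (7 total).
Check: final fork_pos = 22; the multiples of 3 that are <= 22 are 3..21 -> 22 // 3 = 7 completed fragment(s).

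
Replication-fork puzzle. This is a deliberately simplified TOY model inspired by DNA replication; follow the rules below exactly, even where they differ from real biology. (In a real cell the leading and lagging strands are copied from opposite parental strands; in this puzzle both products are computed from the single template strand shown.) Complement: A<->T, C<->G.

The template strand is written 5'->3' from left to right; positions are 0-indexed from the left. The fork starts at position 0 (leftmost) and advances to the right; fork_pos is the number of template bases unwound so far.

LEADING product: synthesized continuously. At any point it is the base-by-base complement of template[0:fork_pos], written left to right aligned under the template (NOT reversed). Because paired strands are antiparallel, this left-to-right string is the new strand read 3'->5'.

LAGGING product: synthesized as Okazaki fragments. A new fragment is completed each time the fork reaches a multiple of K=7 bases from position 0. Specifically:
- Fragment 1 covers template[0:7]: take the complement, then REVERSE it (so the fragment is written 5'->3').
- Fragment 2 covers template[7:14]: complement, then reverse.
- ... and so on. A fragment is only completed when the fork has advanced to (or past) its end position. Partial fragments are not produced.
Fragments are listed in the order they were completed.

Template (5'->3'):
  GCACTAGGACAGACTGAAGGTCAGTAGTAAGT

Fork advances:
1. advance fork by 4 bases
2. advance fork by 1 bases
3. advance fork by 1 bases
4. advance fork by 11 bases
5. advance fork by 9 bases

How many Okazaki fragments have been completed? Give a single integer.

Step 1: advance 4 -> fork_pos = 0 + 4 = 4. Next multiple of 7 is 7 (not reached); still 0 fragment(s).
Step 2: advance 1 -> fork_pos = 4 + 1 = 5. Next multiple of 7 is 7 (not reached); still 0 fragment(s).
Step 3: advance 1 -> fork_pos = 5 + 1 = 6. Next multiple of 7 is 7 (not reached); still 0 fragment(s).
Step 4: advance 11 -> fork_pos = 6 + 11 = 17. Reached multiple(s) of 7: 7, 14 -> fragments 1-2 completed (2 total).
Step 5: advance 9 -> fork_pos = 17 + 9 = 26. Reached multiple(s) of 7: 21 -> fragment 3 completed (3 total).
Check: final fork_pos = 26; the multiples of 7 that are <= 26 are 7..21 -> 26 // 7 = 3 completed fragment(s).

Answer: 3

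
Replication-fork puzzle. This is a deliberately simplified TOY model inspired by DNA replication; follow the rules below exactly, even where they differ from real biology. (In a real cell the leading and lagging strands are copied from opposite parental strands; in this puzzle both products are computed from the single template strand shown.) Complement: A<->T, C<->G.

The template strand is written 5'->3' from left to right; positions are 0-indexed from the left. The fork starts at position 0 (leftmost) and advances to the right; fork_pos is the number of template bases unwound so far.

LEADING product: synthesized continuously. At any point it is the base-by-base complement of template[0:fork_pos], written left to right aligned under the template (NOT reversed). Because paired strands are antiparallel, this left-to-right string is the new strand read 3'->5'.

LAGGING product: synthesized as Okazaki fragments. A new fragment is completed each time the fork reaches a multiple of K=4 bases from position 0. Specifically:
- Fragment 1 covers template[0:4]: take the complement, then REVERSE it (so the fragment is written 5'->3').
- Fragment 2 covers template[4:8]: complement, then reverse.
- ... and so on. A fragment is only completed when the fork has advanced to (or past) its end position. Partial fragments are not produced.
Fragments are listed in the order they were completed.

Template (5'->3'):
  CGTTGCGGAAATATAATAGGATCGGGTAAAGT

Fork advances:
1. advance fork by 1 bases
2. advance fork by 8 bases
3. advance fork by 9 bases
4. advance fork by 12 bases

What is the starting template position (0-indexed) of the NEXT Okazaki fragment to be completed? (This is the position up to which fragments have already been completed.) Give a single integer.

Answer: 28

Derivation:
Step 1: advance 1 -> fork_pos = 0 + 1 = 1. Next multiple of 4 is 4 (not reached); still 0 fragment(s).
Step 2: advance 8 -> fork_pos = 1 + 8 = 9. Reached multiple(s) of 4: 4, 8 -> fragments 1-2 completed (2 total).
Step 3: advance 9 -> fork_pos = 9 + 9 = 18. Reached multiple(s) of 4: 12, 16 -> fragments 3-4 completed (4 total).
Step 4: advance 12 -> fork_pos = 18 + 12 = 30. Reached multiple(s) of 4: 20, 24, 28 -> fragments 5-7 completed (7 total).
7 fragment(s) completed, covering template[0:28] (7 x 4 = 28). The next fragment, fragment 8, covers template[28:32], so it starts at position 28.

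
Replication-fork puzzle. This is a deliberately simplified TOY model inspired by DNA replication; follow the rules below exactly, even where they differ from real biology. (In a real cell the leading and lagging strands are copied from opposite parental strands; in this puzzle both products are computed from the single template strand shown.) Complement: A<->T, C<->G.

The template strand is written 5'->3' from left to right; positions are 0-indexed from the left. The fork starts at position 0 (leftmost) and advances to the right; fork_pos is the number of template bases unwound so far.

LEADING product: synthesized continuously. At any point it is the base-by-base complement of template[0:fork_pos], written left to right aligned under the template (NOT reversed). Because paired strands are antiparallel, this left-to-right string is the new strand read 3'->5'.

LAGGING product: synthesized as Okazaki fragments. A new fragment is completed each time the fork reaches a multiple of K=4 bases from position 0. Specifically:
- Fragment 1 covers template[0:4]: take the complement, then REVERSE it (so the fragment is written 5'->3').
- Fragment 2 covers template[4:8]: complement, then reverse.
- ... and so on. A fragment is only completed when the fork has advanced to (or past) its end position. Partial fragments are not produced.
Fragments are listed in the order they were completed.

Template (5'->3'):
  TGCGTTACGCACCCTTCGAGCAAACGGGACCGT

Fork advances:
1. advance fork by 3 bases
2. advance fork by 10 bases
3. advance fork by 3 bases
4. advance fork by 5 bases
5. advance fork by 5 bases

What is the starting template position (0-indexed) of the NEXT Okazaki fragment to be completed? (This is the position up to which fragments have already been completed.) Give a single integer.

Answer: 24

Derivation:
Step 1: advance 3 -> fork_pos = 0 + 3 = 3. Next multiple of 4 is 4 (not reached); still 0 fragment(s).
Step 2: advance 10 -> fork_pos = 3 + 10 = 13. Reached multiple(s) of 4: 4, 8, 12 -> fragments 1-3 completed (3 total).
Step 3: advance 3 -> fork_pos = 13 + 3 = 16. Reached multiple(s) of 4: 16 -> fragment 4 completed (4 total).
Step 4: advance 5 -> fork_pos = 16 + 5 = 21. Reached multiple(s) of 4: 20 -> fragment 5 completed (5 total).
Step 5: advance 5 -> fork_pos = 21 + 5 = 26. Reached multiple(s) of 4: 24 -> fragment 6 completed (6 total).
6 fragment(s) completed, covering template[0:24] (6 x 4 = 24). The next fragment, fragment 7, covers template[24:28], so it starts at position 24.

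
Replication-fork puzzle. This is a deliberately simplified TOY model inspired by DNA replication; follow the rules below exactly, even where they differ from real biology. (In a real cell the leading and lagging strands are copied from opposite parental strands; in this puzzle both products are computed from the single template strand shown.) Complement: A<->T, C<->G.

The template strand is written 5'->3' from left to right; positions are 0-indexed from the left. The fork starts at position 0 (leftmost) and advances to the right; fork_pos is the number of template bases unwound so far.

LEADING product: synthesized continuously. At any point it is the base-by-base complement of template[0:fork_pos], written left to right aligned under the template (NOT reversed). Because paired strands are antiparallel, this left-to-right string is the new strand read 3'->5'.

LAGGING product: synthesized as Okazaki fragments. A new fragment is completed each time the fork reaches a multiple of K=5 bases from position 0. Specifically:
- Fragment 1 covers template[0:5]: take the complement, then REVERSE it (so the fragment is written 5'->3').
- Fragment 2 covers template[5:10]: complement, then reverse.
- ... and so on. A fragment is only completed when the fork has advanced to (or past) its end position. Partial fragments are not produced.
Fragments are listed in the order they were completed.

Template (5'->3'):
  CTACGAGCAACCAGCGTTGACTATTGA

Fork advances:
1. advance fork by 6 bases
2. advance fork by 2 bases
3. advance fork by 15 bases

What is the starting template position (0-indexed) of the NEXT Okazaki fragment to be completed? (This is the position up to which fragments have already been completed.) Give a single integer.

Answer: 20

Derivation:
Step 1: advance 6 -> fork_pos = 0 + 6 = 6. Reached multiple(s) of 5: 5 -> fragment 1 completed (1 total).
Step 2: advance 2 -> fork_pos = 6 + 2 = 8. Next multiple of 5 is 10 (not reached); still 1 fragment(s).
Step 3: advance 15 -> fork_pos = 8 + 15 = 23. Reached multiple(s) of 5: 10, 15, 20 -> fragments 2-4 completed (4 total).
4 fragment(s) completed, covering template[0:20] (4 x 5 = 20). The next fragment, fragment 5, covers template[20:25], so it starts at position 20.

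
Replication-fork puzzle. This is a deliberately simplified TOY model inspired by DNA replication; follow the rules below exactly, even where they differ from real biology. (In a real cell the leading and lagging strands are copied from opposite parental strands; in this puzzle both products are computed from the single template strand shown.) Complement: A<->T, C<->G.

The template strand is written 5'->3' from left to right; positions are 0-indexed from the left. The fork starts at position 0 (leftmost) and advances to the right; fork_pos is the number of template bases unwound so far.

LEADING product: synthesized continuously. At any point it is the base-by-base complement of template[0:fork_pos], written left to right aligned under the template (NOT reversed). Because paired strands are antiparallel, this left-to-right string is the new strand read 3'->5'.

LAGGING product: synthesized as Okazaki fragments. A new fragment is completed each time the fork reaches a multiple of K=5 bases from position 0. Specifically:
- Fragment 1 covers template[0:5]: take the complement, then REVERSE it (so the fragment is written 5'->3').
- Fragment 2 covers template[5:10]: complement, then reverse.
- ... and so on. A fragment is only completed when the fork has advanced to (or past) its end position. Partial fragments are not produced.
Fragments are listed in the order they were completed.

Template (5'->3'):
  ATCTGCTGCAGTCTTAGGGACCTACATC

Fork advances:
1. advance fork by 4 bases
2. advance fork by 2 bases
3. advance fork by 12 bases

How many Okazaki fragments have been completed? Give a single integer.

Answer: 3

Derivation:
Step 1: advance 4 -> fork_pos = 0 + 4 = 4. Next multiple of 5 is 5 (not reached); still 0 fragment(s).
Step 2: advance 2 -> fork_pos = 4 + 2 = 6. Reached multiple(s) of 5: 5 -> fragment 1 completed (1 total).
Step 3: advance 12 -> fork_pos = 6 + 12 = 18. Reached multiple(s) of 5: 10, 15 -> fragments 2-3 completed (3 total).
Check: final fork_pos = 18; the multiples of 5 that are <= 18 are 5..15 -> 18 // 5 = 3 completed fragment(s).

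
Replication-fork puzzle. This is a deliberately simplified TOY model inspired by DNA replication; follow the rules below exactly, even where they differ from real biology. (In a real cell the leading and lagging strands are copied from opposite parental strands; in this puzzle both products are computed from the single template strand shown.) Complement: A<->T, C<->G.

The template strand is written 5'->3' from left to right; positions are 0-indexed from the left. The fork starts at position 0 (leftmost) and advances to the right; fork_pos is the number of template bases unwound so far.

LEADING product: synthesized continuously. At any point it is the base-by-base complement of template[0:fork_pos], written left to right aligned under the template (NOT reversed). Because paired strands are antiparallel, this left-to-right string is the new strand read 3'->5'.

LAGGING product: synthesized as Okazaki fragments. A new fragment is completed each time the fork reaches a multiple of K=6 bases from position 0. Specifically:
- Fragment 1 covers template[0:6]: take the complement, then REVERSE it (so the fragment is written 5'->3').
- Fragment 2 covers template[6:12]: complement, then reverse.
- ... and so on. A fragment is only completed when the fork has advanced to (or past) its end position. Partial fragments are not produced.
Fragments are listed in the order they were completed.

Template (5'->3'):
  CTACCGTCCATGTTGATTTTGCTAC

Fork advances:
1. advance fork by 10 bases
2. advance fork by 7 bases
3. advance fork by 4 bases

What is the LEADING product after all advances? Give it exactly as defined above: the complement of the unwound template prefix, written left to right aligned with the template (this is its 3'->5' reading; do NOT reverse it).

Step 1: advance 10 -> fork_pos = 0 + 10 = 10.
Step 2: advance 7 -> fork_pos = 10 + 7 = 17.
Step 3: advance 4 -> fork_pos = 17 + 4 = 21.
Unwound prefix: template[0:21] = CTACCGTCCATGTTGATTTTG
Complement it base by base (A<->T, C<->G), keeping left-to-right order:
  [0:5] CTACC -> GATGG
  [5:10] GTCCA -> CAGGT
  [10:15] TGTTG -> ACAAC
  [15:20] ATTTT -> TAAAA
  [20:21] G -> C
Concatenate: GATGGCAGGTACAACTAAAAC (length 21; written aligned with the template, i.e. 3'->5').

Answer: GATGGCAGGTACAACTAAAAC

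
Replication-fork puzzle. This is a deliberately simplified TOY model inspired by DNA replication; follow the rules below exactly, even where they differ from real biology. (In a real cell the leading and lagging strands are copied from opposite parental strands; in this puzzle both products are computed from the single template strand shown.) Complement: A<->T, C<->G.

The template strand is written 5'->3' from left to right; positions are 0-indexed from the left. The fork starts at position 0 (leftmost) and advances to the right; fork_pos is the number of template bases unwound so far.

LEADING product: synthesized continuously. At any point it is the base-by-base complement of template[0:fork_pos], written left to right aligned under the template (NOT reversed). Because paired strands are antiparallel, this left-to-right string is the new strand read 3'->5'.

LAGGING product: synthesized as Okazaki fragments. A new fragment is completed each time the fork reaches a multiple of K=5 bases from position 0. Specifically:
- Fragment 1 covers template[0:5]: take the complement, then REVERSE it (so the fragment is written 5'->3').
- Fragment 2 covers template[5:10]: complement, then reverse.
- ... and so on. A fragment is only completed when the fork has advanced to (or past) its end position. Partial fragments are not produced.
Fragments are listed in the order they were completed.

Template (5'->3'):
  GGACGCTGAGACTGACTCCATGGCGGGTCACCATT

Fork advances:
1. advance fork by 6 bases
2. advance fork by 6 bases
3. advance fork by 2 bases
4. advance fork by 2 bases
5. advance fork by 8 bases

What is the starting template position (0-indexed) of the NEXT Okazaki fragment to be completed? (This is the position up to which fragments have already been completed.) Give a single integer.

Answer: 20

Derivation:
Step 1: advance 6 -> fork_pos = 0 + 6 = 6. Reached multiple(s) of 5: 5 -> fragment 1 completed (1 total).
Step 2: advance 6 -> fork_pos = 6 + 6 = 12. Reached multiple(s) of 5: 10 -> fragment 2 completed (2 total).
Step 3: advance 2 -> fork_pos = 12 + 2 = 14. Next multiple of 5 is 15 (not reached); still 2 fragment(s).
Step 4: advance 2 -> fork_pos = 14 + 2 = 16. Reached multiple(s) of 5: 15 -> fragment 3 completed (3 total).
Step 5: advance 8 -> fork_pos = 16 + 8 = 24. Reached multiple(s) of 5: 20 -> fragment 4 completed (4 total).
4 fragment(s) completed, covering template[0:20] (4 x 5 = 20). The next fragment, fragment 5, covers template[20:25], so it starts at position 20.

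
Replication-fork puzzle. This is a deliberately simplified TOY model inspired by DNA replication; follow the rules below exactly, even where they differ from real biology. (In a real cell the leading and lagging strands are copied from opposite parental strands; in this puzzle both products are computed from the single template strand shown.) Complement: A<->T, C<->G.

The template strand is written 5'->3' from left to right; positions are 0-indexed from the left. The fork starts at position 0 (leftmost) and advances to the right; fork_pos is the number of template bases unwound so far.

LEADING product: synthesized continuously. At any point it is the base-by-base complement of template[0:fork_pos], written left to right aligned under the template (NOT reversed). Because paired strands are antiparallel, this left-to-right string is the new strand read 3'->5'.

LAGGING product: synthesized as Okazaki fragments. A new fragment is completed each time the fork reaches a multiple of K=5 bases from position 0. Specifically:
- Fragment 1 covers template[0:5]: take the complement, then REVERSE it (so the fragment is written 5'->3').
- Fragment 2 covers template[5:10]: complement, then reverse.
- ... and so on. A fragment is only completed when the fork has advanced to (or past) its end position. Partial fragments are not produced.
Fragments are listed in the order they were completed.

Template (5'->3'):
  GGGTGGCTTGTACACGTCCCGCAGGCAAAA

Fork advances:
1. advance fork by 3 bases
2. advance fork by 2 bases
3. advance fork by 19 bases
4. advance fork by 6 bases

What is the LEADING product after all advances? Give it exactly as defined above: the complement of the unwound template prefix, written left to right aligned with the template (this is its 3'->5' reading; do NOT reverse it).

Answer: CCCACCGAACATGTGCAGGGCGTCCGTTTT

Derivation:
Step 1: advance 3 -> fork_pos = 0 + 3 = 3.
Step 2: advance 2 -> fork_pos = 3 + 2 = 5.
Step 3: advance 19 -> fork_pos = 5 + 19 = 24.
Step 4: advance 6 -> fork_pos = 24 + 6 = 30.
Unwound prefix: template[0:30] = GGGTGGCTTGTACACGTCCCGCAGGCAAAA
Complement it base by base (A<->T, C<->G), keeping left-to-right order:
  [0:5] GGGTG -> CCCAC
  [5:10] GCTTG -> CGAAC
  [10:15] TACAC -> ATGTG
  [15:20] GTCCC -> CAGGG
  [20:25] GCAGG -> CGTCC
  [25:30] CAAAA -> GTTTT
Concatenate: CCCACCGAACATGTGCAGGGCGTCCGTTTT (length 30; written aligned with the template, i.e. 3'->5').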